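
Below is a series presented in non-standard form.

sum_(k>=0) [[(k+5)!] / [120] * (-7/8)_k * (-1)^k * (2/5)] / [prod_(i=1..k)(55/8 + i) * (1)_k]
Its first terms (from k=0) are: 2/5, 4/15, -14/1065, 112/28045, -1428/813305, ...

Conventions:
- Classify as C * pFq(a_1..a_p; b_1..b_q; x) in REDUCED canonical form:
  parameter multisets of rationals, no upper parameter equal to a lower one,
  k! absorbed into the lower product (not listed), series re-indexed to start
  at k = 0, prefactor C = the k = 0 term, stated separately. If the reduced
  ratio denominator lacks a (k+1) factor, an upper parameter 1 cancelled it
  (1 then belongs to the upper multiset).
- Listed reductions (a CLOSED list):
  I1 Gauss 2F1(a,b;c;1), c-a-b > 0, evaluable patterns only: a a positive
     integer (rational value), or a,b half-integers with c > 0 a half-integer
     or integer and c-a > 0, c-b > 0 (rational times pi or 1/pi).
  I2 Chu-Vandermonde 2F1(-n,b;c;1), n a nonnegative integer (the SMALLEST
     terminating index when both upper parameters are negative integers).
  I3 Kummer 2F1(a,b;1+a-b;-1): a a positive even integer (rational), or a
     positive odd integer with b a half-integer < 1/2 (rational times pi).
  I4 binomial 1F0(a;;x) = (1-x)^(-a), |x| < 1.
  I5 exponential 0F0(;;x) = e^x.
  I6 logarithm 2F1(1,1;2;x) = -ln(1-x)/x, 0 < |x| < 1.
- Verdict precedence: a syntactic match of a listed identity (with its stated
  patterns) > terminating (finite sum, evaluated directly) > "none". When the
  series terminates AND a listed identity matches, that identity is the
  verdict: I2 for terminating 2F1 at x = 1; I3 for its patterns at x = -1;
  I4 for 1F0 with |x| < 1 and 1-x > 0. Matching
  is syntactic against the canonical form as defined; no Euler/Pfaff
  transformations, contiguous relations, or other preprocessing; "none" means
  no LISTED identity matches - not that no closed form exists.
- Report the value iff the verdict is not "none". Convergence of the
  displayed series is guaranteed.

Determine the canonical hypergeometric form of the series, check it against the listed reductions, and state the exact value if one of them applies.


At argument -1: a 2F1 with upper {-7/8, 6}, lower {63/8}, scaled by C = 2/5. Verdict (x = -1): the Kummer evaluation I3 applies (x = -1; c = 63/8 equals 1+a-b for upper {-7/8, 6}: listed pattern). Hence: 6721/10240.

Key step: x = (-1) and the factorial ratio (prefactor 2/5) (k+a-1)!/(a-1)! is a rising factorial (a)_k.
Adjacent-term ratio: r(k) = (-1) * (k-7/8) (k+6) / [(k+63/8) (k+1)] - rational; roots negated = parameters, x = (-1), C = 2/5.


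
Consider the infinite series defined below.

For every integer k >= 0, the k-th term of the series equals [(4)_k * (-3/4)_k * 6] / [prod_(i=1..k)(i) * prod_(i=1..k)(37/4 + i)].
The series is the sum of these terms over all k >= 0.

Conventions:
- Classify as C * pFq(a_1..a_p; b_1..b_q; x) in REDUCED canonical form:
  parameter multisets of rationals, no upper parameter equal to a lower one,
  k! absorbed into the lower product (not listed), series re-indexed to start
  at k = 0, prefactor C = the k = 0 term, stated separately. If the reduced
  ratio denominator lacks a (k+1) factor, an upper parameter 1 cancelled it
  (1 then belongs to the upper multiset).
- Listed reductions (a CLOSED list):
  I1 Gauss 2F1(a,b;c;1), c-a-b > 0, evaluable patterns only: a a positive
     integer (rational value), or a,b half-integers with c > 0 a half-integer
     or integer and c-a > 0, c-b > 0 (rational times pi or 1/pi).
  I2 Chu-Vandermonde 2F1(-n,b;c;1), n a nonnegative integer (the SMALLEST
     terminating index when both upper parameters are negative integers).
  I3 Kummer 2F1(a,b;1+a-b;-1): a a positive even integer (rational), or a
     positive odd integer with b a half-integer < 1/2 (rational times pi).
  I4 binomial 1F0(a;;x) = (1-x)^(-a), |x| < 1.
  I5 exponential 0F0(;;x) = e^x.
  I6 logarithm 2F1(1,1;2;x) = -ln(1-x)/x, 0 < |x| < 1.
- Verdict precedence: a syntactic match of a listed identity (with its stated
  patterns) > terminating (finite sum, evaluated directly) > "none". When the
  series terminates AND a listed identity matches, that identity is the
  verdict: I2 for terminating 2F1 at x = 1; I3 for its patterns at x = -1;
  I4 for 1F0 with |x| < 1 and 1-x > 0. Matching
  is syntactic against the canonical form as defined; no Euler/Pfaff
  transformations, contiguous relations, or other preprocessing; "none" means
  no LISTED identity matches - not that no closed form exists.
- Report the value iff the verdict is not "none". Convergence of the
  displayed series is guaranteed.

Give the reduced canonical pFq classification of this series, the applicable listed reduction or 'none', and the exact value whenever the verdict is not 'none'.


The tell: with t_0 = 6, the lower running product (C = 6, x = 1) is a rising factorial.
Adjacent-term ratio: r(k) = 1 * (k-3/4) (k+4) / [(k+41/4) (k+1)] - rational in k. x = 1; t_0 = 6; negate the roots.

With C = 6: the canonical form is 2F1(-3/4, 4; 41/4; 1). Verdict: Gauss's theorem (I1) applies (x = 1: the Gamma ratio telescopes since c-a-b = 7 > 0 and a = 4 in Z>0). Value: 59015/14336.


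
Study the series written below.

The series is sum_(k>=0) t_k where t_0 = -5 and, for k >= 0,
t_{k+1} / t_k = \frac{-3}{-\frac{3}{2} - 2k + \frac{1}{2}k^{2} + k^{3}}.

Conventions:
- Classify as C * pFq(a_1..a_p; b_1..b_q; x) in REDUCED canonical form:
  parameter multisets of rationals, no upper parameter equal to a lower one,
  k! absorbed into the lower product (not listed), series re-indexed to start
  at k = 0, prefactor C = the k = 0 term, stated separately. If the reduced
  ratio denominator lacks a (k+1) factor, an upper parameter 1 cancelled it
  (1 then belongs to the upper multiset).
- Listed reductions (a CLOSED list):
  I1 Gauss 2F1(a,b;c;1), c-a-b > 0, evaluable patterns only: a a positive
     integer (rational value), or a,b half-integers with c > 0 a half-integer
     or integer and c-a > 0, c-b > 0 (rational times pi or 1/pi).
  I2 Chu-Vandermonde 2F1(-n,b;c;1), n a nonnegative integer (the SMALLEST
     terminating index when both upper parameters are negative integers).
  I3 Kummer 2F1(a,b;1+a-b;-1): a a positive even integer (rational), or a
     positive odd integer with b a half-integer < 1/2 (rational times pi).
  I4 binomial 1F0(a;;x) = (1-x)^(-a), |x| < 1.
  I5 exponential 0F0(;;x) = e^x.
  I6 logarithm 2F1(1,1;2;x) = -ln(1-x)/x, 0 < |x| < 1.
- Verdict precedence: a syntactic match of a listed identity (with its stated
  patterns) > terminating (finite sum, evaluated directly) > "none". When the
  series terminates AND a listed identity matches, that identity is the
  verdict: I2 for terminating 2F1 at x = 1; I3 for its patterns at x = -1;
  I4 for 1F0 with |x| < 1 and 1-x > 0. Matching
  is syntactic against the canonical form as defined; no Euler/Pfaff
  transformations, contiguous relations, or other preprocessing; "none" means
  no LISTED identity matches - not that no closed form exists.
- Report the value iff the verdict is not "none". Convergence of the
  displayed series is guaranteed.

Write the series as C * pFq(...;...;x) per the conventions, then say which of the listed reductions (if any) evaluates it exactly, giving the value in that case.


Structural cue: from the first term -5: factor the ratio over Q (C = -5): negated roots = parameters.
Consecutive-term ratio: r(k) = -3 * 1 / [(k-\frac{3}{2}) (k+1) (k+1)] ; factor over Q: parameters, x = -3, and C = -5.

The series (x = -3) is 0F2: upper {-}, lower {-\frac{3}{2}, 1}, prefactor -5. Verdict: none here - no I1-I6 shape fits x = -3 with lower {-\frac{3}{2}, 1}.


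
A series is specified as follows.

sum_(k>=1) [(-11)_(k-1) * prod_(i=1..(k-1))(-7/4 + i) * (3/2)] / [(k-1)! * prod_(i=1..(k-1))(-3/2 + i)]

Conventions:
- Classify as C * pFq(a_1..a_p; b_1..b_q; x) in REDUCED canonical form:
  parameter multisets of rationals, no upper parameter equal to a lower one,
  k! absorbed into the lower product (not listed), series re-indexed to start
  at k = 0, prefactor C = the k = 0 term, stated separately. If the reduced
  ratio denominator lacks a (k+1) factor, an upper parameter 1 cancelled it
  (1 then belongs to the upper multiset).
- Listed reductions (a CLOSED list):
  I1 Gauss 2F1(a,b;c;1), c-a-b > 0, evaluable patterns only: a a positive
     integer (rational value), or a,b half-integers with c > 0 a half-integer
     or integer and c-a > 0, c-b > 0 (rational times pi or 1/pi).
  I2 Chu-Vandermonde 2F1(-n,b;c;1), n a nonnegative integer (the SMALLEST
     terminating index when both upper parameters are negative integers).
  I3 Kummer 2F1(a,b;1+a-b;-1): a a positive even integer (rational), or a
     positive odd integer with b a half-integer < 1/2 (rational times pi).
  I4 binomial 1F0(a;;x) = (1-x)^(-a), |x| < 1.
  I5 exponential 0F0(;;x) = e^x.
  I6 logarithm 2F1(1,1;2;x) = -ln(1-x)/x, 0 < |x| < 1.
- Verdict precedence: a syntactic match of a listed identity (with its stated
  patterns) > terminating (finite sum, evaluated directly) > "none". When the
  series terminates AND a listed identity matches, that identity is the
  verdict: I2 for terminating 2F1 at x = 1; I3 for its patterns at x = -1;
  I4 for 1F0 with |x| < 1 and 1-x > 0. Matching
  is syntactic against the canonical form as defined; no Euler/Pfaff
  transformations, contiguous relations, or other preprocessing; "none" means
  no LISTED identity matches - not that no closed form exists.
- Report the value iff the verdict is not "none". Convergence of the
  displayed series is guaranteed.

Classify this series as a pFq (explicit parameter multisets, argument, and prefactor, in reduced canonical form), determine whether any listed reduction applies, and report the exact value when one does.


At argument 1: a 2F1 with upper {-11, -3/4}, lower {-1/2}, scaled by C = 3/2. Verdict: the Chu-Vandermonde identity I2 applies (terminating 2F1 at x = 1 with n = 11, b = -3/4, c = -1/2). Sum: -659895/77824.

The tell: t_0 being 3/2, the running product (C = 3/2) telescopes to a rising factorial.
Step ratio: r(k) = 1 * (k-11) (k-3/4) / [(k-1/2) (k+1)] - rational in k, leading ratio 1; with t_0 = 3/2, classification follows.


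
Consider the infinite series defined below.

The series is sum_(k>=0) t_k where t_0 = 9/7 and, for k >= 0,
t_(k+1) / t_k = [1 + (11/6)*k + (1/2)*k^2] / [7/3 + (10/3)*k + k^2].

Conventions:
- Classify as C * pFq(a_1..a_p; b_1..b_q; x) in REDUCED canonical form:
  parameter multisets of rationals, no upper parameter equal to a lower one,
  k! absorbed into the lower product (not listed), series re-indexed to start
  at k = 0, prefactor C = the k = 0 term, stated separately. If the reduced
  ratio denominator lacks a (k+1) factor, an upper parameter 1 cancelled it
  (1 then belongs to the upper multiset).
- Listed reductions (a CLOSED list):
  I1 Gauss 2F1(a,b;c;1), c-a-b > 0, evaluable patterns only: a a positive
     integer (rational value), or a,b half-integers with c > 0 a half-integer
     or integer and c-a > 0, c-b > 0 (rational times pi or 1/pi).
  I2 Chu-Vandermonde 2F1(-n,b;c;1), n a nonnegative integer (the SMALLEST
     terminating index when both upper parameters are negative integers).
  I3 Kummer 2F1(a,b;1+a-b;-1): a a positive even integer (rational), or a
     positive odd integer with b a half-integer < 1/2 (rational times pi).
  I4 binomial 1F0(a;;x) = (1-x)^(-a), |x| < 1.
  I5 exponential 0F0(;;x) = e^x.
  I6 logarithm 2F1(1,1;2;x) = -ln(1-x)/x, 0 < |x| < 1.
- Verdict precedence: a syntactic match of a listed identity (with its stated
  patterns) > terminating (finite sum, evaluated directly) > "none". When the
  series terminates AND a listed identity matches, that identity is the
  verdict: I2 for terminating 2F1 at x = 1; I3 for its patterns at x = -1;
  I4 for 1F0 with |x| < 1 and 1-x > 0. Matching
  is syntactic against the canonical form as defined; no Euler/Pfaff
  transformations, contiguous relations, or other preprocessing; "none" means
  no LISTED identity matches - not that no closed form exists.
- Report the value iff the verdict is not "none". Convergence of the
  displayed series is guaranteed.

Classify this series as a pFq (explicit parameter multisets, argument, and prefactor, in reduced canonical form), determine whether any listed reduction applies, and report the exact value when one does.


Prefactor 9/7, argument 1/2: 2F1 with upper {2/3, 3} over lower {7/3}. Verdict: none - this 2F1 at x = 1/2 matches no listed pattern, and upper {2/3, 3} holds no stopper.

Structural cue: t_0 = 9/7 here, and the expanded ratio factors over Q; C = 9/7, x = 1/2, roots give parameters.
Step ratio: r(k) = (1/2) * (k+2/3) (k+3) / [(k+7/3) (k+1)] ; factor over Q: parameters, x = (1/2), and C = 9/7.


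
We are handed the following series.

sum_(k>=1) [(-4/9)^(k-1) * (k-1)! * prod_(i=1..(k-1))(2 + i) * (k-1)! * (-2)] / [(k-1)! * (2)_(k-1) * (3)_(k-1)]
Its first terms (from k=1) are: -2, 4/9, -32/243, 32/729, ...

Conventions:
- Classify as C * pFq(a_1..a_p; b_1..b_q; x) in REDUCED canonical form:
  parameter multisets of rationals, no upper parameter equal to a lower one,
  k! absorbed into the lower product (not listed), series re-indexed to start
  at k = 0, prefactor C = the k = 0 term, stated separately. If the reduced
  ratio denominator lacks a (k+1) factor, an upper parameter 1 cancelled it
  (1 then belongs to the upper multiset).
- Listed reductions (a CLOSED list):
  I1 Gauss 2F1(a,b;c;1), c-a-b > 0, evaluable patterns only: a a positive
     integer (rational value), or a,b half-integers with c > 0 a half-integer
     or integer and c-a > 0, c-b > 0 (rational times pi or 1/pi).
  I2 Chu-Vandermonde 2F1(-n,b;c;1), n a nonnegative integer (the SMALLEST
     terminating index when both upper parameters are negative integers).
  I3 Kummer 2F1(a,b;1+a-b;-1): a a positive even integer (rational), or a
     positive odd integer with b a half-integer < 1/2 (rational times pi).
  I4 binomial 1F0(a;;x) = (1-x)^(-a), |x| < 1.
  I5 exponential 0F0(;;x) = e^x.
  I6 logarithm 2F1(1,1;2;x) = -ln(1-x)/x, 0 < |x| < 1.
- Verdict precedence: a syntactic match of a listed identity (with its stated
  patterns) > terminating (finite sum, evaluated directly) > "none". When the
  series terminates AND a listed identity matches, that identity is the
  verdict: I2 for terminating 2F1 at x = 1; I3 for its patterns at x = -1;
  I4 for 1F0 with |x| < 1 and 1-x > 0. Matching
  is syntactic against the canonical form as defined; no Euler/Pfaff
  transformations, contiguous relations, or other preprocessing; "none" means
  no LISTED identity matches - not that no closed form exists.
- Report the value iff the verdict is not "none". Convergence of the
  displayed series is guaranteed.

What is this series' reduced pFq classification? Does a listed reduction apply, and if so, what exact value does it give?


Key observation: t_0 = -2 here, and the running product (C = -2, x = -4/9) telescopes to a rising factorial.
Term ratio: r(k) = (-4/9) * (k+1) (k+1) / [(k+2) (k+1)] ; factor over Q: parameters, x = (-4/9), and C = -2.

Prefactor -2, argument -4/9: 2F1 with upper {1, 1} over lower {2}. Verdict: this is logarithm (I6) (the logarithm: parameters (1,1;2), x = -4/9). Value: (-9/2) * ln(13/9).


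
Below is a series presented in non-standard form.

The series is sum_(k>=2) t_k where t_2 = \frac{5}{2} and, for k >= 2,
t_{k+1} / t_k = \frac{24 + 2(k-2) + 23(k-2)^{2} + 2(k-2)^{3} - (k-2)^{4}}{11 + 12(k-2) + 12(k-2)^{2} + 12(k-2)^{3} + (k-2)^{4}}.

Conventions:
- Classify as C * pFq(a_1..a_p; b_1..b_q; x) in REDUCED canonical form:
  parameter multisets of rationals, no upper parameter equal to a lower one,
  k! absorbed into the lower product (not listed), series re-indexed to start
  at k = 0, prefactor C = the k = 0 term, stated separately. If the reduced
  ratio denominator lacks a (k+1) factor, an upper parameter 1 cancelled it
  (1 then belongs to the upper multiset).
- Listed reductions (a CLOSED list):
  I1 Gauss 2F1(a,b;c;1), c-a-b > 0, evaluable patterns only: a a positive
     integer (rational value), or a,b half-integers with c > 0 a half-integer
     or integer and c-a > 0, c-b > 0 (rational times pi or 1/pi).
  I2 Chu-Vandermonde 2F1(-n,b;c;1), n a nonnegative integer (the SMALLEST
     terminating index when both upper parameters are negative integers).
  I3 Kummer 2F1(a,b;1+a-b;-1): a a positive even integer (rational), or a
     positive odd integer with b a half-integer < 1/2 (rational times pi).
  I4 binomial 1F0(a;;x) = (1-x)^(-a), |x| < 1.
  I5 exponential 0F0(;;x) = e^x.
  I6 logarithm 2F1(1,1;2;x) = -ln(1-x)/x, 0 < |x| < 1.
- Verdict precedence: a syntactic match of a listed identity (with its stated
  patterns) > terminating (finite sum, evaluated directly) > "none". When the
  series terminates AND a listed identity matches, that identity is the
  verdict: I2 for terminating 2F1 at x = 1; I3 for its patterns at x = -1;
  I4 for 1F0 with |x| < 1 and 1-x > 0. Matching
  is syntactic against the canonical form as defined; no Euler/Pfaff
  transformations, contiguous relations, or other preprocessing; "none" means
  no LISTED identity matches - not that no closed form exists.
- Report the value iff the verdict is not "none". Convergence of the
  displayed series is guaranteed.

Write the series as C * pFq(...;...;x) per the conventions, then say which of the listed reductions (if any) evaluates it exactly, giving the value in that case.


With C = \frac{5}{2}: the canonical form is 2F1(-6, 4; 11; -1). Verdict at x = -1: the Kummer evaluation I3 matches (x = -1; c = 11 equals 1+a-b for upper {-6, 4}: listed pattern). Exact value: \frac{75}{4}.

Key step: x = -1 and the expanded ratio factors over Q; C = 5/2, x = -1, roots give parameters.
Adjacent-term ratio: r(k) = -1 * (k-6) (k+4) / [(k+11) (k+1)] - poly over poly, x = -1 from leading terms; C = \frac{5}{2} at k = 0.


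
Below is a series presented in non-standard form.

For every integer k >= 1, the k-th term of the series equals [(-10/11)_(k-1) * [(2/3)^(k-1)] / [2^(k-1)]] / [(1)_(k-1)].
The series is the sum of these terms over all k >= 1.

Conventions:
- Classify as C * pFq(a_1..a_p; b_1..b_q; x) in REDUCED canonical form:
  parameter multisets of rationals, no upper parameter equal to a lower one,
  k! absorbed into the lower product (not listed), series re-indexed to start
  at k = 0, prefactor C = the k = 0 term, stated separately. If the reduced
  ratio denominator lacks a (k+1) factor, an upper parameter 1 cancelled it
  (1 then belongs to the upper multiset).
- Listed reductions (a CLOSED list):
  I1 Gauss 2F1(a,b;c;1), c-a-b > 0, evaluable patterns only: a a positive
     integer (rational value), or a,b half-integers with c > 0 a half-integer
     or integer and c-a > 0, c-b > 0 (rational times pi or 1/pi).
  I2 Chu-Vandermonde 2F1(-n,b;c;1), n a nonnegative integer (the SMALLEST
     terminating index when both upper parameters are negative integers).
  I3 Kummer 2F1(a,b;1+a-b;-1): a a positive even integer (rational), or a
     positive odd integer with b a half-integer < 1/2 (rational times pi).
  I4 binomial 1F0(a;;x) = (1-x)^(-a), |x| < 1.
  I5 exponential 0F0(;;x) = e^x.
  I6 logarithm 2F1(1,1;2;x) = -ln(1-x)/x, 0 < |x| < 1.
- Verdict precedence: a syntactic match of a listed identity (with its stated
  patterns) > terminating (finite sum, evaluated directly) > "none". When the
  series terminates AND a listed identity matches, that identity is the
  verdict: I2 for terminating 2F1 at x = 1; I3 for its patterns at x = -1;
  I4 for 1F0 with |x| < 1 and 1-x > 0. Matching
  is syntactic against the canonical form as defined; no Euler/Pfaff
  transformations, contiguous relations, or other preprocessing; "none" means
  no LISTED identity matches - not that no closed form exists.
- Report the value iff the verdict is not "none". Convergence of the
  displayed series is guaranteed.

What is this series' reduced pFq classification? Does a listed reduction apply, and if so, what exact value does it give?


Reduced: x = 1/3, 1F0, upper = {-10/11}, lower = {-}, C = 1. Verdict at x = 1/3: the binomial series (I4) matches (the 1F0 binomial series: exponent 10/11, x = 1/3). Its exact value is (2/3)^(10/11).

Structural cue: t_0 = 1 here, and (1)_k (C = 1) is k! itself.
Term ratio: r(k) = (1/3) * (k-10/11) / [(k+1)] - rational in k. x = (1/3); t_0 = 1; negate the roots.


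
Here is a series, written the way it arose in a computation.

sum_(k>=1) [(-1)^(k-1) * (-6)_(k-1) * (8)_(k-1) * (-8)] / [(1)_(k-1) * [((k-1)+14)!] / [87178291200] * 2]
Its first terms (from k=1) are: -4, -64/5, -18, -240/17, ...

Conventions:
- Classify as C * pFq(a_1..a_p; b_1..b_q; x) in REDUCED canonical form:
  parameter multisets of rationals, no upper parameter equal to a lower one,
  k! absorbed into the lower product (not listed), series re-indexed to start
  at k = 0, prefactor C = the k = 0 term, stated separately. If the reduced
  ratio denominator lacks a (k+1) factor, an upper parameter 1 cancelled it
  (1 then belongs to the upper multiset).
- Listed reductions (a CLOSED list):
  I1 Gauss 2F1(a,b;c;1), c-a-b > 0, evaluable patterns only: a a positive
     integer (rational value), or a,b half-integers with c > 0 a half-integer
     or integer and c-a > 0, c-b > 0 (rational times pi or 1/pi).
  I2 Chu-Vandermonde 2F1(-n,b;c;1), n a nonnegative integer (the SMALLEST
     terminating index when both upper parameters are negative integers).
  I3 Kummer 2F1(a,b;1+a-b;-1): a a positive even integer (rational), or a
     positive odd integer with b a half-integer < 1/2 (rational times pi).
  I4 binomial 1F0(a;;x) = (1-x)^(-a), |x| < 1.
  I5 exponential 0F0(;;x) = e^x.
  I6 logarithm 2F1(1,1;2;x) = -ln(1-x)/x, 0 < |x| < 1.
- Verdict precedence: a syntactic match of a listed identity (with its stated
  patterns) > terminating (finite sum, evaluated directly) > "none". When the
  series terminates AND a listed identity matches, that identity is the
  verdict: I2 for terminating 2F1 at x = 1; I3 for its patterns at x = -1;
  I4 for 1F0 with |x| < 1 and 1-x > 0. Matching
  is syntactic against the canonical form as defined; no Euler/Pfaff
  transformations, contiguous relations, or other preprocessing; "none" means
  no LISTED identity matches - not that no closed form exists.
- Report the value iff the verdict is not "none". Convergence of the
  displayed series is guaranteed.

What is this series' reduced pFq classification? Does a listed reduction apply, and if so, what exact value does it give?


The tell: x = (-1) and the denominator's factorial ratio (prefactor -4) is a lower Pochhammer.
Ratio: r(k) = (-1) * (k-6) (k+8) / [(k+15) (k+1)] - poly over poly, x = (-1) from leading terms; C = -4 at k = 0.

At argument -1: a 2F1 with upper {-6, 8}, lower {15}, scaled by C = -4. Verdict: Kummer (I3) matches (x = -1; c = 15 equals 1+a-b for upper {-6, 8}: listed pattern). Its exact value is -286/5.


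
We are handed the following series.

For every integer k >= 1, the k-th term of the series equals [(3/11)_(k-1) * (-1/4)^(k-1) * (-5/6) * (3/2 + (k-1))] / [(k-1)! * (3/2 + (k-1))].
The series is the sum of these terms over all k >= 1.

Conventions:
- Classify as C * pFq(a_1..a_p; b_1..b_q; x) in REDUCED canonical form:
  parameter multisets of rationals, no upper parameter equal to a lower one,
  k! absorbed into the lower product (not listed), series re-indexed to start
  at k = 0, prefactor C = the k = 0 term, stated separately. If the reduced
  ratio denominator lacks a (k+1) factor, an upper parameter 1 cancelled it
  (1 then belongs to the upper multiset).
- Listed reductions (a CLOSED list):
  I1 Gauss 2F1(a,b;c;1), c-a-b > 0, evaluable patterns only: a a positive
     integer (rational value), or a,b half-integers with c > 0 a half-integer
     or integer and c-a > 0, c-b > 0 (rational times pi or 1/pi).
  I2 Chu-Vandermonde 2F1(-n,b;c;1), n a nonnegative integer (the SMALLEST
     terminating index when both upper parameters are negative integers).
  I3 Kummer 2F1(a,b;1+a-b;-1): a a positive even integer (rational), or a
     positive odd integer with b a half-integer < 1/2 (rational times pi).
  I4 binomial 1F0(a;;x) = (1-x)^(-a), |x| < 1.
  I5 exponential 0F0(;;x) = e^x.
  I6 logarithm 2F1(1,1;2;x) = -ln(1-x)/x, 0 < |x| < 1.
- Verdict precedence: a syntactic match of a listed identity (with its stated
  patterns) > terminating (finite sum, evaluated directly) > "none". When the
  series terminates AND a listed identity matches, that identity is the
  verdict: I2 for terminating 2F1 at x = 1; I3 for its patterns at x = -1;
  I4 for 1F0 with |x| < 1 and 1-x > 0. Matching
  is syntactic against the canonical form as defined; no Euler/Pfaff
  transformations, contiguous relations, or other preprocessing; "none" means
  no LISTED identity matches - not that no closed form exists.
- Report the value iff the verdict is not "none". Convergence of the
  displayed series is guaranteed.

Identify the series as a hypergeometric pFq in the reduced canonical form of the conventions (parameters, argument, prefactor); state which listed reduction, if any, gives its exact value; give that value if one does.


The series (x = -1/4) is 1F0: upper {3/11}, lower {-}, prefactor -5/6. Verdict: this is binomial (I4) (the 1F0 binomial series: exponent -3/11, x = -1/4). Hence: (-5/6) * (5/4)^(-3/11).

The tell: with t_0 = -5/6, striking the common factor k + 3/2 reduces the term (C = -5/6).
Adjacent-term ratio: r(k) = (-1/4) * (k+3/11) / [(k+1)] - poly over poly, x = (-1/4) from leading terms; C = -5/6 at k = 0.


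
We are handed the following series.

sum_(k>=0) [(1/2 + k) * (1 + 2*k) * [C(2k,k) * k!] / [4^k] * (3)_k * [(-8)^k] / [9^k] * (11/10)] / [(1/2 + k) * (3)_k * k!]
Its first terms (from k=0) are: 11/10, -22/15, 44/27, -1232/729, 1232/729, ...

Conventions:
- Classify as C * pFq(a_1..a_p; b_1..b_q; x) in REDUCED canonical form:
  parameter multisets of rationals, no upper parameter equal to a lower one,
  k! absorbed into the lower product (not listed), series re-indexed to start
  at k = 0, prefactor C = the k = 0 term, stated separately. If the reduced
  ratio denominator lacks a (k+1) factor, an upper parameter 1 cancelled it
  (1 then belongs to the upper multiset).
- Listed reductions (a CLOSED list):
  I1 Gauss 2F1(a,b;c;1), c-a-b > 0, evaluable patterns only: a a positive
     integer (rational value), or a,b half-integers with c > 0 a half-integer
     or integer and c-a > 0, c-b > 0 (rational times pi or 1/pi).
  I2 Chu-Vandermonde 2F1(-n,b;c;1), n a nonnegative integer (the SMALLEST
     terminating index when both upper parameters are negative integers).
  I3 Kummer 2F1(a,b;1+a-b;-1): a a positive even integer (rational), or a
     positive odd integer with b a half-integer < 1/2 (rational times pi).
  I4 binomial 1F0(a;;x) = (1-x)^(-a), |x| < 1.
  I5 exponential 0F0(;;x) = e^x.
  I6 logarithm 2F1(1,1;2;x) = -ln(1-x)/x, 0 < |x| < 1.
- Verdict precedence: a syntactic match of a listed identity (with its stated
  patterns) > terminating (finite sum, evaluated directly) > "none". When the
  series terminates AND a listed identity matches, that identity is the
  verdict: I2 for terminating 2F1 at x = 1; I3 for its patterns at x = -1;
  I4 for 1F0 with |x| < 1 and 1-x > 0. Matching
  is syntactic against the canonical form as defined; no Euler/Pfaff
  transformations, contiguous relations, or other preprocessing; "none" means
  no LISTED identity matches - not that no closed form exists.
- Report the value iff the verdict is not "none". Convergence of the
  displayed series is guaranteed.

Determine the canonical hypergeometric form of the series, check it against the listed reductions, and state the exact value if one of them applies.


First insight: t_0 being 11/10, the two geometric factors (prefactor 11/10) combine into one argument.
Ratio: r(k) = (-8/9) * (k+3/2) / [(k+1)] - rational; roots negated = parameters, x = (-8/9), C = 11/10.

Canonical form: C = 11/10 times 1F0 with upper {3/2}, lower {-}, x = -8/9. Verdict: binomial (I4) applies (the 1F0 binomial series: exponent -3/2, x = -8/9). Its exact value is (11/10) * (17/9)^(-3/2).


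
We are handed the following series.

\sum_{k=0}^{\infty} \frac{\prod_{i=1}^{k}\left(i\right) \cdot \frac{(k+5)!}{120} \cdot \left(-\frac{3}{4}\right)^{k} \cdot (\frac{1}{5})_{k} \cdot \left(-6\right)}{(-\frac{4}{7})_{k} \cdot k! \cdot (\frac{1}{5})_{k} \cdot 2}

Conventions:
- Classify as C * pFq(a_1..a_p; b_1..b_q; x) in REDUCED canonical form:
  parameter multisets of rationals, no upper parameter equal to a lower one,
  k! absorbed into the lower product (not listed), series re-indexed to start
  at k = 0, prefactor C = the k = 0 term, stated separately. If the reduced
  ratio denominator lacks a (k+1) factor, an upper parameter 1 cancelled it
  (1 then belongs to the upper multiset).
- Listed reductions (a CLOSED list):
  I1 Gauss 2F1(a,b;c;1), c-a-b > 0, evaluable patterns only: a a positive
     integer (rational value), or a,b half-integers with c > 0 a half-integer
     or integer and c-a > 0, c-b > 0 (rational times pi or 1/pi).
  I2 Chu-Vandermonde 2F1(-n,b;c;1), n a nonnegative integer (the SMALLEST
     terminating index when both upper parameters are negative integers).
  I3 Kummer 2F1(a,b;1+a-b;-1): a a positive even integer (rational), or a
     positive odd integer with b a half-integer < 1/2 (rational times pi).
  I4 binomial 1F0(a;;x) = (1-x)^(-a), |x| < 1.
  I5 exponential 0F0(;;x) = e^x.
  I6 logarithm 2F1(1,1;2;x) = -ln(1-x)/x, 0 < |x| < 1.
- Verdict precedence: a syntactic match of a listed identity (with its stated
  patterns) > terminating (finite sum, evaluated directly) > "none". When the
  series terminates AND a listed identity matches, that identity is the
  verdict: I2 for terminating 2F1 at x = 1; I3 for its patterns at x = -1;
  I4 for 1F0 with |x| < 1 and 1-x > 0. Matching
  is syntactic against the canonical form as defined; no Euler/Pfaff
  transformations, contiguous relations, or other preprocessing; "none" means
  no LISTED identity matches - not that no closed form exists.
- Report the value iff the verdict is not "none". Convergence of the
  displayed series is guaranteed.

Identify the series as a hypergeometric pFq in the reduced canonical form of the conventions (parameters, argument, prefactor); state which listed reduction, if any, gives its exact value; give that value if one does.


At argument -\frac{3}{4}: a 2F1 with upper {1, 6}, lower {-\frac{4}{7}}, scaled by C = -3. Verdict: none - at argument -\frac{3}{4} the multisets {1, 6} ; {-\frac{4}{7}} match no listed identity.

Key step: x = -\frac{3}{4} and the factorial ratio (C = -3) (k+a-1)!/(a-1)! is a rising factorial (a)_k.
Consecutive-term ratio: r(k) = -\frac{3}{4} * (k+1) (k+6) / [(k-\frac{4}{7}) (k+1)] - rational in k. x = -\frac{3}{4}; t_0 = -3; negate the roots.


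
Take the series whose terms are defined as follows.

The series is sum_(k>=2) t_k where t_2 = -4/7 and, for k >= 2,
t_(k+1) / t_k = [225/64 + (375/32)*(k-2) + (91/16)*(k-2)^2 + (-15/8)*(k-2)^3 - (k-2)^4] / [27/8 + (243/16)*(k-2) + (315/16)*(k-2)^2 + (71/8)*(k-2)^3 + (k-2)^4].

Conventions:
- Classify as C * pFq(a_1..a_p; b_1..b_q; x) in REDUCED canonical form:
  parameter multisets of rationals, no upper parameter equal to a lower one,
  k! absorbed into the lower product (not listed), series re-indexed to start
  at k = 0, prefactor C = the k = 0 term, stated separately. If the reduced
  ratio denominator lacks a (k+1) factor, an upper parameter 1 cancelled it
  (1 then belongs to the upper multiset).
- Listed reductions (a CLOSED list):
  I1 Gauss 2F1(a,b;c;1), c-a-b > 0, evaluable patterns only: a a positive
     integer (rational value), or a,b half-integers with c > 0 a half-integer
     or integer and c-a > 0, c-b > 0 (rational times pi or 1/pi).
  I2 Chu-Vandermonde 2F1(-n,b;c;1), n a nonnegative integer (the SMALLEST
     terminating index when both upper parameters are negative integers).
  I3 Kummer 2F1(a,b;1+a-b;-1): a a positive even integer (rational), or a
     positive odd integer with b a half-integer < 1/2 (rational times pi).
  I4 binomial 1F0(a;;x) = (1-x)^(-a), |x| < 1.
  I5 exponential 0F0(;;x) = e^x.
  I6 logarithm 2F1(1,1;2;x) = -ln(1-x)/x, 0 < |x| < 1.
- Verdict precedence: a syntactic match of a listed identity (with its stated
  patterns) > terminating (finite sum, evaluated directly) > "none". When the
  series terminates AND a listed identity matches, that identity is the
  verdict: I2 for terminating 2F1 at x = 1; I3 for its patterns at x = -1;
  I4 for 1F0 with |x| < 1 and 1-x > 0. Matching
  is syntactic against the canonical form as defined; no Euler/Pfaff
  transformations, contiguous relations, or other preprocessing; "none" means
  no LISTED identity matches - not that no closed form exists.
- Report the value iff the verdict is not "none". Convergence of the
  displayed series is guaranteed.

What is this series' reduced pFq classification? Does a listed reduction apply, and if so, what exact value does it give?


The series (x = -1) is 2F1: upper {-5/2, 5/2}, lower {6}, prefactor -4/7. Verdict: no listed reduction: x = -1 and upper {-5/2, 5/2} fail every I1-I6 pattern.

Key observation: with t_0 = -4/7, the parameter 3/8 appears in both the upper and lower lists and cancels (alongside the other common factor).
Term ratio: r(k) = (-1) * (k-5/2) (k+5/2) / [(k+6) (k+1)] - rational; roots negated = parameters, x = (-1), C = -4/7.


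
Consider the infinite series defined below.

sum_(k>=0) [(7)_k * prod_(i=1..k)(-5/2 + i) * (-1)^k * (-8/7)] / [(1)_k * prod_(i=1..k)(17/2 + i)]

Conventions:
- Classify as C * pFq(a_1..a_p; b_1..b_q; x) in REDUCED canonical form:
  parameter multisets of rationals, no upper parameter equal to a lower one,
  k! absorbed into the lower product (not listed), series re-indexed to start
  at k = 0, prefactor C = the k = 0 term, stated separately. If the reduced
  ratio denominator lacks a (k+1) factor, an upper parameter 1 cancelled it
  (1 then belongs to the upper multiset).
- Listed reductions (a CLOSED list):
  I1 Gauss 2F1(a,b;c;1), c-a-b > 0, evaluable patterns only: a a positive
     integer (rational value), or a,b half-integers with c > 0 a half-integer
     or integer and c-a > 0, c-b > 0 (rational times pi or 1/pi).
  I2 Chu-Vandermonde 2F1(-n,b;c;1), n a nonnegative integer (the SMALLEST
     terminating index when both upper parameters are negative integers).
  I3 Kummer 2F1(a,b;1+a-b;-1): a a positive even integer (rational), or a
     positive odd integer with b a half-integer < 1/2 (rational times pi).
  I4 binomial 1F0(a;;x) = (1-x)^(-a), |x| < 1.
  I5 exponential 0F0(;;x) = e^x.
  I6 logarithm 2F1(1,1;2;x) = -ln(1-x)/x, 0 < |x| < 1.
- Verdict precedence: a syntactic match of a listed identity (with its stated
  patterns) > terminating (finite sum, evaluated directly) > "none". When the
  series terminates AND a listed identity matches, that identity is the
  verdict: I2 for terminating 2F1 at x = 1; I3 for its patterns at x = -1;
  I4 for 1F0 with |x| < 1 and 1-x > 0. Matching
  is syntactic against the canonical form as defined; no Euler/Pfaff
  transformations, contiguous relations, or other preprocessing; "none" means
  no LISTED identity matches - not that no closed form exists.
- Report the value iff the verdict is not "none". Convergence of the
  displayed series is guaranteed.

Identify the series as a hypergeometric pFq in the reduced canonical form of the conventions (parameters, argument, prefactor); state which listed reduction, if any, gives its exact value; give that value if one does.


Classification (C = -8/7): 2F1 with upper {-3/2, 7}, lower {19/2}, argument x = -1. Verdict (x = -1): the Kummer evaluation I3 applies (x = -1; c = 19/2 equals 1+a-b for upper {-3/2, 7}: listed pattern). Its exact value is (-109395/131072) * pi.

Key step: t_0 = -8/7 here, and (1)_k (C = -8/7, x = -1) is k! itself.
Ratio: r(k) = (-1) * (k-3/2) (k+7) / [(k+19/2) (k+1)] ; factor over Q: parameters, x = (-1), and C = -8/7.


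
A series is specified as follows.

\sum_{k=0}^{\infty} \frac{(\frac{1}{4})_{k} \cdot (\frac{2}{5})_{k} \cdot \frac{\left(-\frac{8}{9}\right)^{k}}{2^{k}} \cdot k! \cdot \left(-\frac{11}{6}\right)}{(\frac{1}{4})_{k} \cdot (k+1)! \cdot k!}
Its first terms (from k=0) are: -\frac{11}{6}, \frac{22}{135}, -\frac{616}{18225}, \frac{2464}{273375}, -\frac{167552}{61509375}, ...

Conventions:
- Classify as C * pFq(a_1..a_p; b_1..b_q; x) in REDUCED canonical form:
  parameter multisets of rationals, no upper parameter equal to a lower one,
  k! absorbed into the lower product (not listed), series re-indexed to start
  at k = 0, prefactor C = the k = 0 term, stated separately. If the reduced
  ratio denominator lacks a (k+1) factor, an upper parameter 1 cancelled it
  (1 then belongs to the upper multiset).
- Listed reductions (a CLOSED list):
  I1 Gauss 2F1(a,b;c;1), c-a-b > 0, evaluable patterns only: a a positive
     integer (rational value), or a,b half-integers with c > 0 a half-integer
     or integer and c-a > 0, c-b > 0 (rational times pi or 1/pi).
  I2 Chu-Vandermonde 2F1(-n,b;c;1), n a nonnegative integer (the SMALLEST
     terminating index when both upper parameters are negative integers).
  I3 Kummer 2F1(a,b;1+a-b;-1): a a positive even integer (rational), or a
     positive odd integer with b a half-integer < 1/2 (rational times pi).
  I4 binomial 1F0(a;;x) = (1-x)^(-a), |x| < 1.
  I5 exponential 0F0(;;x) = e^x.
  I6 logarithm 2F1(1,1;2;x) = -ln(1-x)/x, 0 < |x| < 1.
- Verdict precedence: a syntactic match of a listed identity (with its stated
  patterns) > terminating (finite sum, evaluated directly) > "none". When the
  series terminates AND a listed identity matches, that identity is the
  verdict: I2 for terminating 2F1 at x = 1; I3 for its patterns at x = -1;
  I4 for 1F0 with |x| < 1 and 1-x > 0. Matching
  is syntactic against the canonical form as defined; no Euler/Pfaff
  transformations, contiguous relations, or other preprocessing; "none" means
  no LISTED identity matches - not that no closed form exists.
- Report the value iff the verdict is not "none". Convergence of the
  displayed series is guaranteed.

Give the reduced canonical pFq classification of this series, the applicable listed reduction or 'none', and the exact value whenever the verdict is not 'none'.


With C = -\frac{11}{6}: the canonical form is 2F1(\frac{2}{5}, 1; 2; -\frac{4}{9}). Verdict: none. No listed pattern accepts 2F1(\frac{2}{5}, 1; 2; -\frac{4}{9}).

Key step: t_0 = -\frac{11}{6} here, and the denominator's factorial ratio (C = -11/6, x = -4/9) is a lower Pochhammer.
Consecutive-term ratio: r(k) = -\frac{4}{9} * (k+\frac{2}{5}) (k+1) / [(k+2) (k+1)] - poly over poly, x = -\frac{4}{9} from leading terms; C = -\frac{11}{6} at k = 0.


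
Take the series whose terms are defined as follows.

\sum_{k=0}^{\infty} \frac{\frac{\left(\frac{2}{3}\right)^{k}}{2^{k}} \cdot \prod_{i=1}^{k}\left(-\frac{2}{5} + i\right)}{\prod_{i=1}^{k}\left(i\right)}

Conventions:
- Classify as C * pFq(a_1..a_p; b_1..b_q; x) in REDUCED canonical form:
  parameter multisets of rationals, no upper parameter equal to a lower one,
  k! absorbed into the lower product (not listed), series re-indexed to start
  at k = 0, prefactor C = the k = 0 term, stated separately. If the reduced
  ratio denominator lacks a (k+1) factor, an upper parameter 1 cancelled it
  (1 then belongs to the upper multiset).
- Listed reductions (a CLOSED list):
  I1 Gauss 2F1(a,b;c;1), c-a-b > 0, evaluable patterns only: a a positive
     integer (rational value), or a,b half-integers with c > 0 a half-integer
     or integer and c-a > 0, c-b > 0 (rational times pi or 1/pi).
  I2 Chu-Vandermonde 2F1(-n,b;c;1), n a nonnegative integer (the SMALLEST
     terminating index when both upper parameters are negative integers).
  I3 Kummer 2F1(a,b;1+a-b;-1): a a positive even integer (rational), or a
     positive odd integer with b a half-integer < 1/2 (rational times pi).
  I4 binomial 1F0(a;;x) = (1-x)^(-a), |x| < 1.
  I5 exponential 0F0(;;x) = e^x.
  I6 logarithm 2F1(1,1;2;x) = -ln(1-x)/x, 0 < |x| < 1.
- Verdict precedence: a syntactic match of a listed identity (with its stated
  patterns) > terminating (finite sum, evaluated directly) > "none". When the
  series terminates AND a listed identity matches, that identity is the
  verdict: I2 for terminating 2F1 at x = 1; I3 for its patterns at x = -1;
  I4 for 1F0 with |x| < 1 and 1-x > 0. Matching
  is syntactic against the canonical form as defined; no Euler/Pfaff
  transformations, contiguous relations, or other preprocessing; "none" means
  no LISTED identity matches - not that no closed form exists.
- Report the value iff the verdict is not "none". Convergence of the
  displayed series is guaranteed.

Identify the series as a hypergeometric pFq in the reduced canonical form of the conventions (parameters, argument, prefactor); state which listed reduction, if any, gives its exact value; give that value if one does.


Canonical form: C = 1 times 1F0 with upper {\frac{3}{5}}, lower {-}, x = \frac{1}{3}. Verdict: the I4 binomial reduction applies (the 1F0 binomial series: exponent -3/5, x = \frac{1}{3}). Value: \left(\frac{2}{3}\right)^{-\frac{3}{5}}.

First insight: with t_0 = 1, the running product (prefactor 1) telescopes to a rising factorial.
Adjacent-term ratio: r(k) = \frac{1}{3} * (k+\frac{3}{5}) / [(k+1)] ; factor over Q: parameters, x = \frac{1}{3}, and C = 1.
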